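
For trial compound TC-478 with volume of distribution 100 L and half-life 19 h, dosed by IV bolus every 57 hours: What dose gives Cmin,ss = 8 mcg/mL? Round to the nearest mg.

τ/t½ = 57/19 ≈ 3, so f = (1/2)^(57/19) ≈ 0.125000.
Cmin,ss = (D/Vd)·f/(1−f), so D = Cmin,ss·Vd·(1−f)/f.
D = 8 × 100 × (1−f)/f ≈ 8 × 100 × 7.00000 ≈ 5600.00 mg.

5600 mg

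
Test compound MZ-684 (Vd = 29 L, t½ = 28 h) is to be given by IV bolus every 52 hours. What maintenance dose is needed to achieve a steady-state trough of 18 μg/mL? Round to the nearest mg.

1369 mg

τ/t½ = 52/28 ≈ 1.8571, so f = (1/2)^(52/28) ≈ 0.276022.
Cmin,ss = (D/Vd)·f/(1−f), so D = Cmin,ss·Vd·(1−f)/f.
D = 18 × 29 × (1−f)/f ≈ 18 × 29 × 2.62290 ≈ 1369.15 mg.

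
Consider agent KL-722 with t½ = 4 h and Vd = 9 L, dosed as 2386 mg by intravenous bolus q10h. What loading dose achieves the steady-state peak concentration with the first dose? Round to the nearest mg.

f = (1/2)^(10/4) ≈ 0.176777; accumulation ratio R = 1/(1−f) ≈ 1.21474.
Loading dose to hit Cmax,ss on first dose: D_load = D_maint·R ≈ 2386 × 1.21474 ≈ 2898.37 mg.

2898 mg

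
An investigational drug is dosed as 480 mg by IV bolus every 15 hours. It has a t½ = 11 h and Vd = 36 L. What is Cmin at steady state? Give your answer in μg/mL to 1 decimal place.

k = ln2/t½ = ln2/11 ≈ 0.063013 h⁻¹; fraction remaining f = e^(−kτ) = e^(−0.063013×15) ≈ 0.3886.
At steady state, accumulation factor R = 1/(1 − e^(−kτ)) ≈ 1.6356.
Single-dose peak C₀ = D/Vd = 480/36 ≈ 13.333 μg/mL.
Steady-state peak Cmax,ss = C₀·R ≈ 13.333 × 1.6356 ≈ 21.807 μg/mL.
One interval later, Cmin,ss = Cmax,ss·e^(−kτ) ≈ 21.807 × 0.3886 ≈ 8.474 μg/mL.

8.5 μg/mL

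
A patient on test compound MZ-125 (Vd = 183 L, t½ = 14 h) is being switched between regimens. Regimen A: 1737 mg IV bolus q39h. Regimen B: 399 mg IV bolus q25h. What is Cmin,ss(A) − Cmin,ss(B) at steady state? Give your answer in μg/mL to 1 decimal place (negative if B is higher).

Regimen A: f = (1/2)^(39/14) ≈ 0.1450; Cmin,ss = (1737/183)·f/(1−f) ≈ 1.610 μg/mL.
Regimen B: f = (1/2)^(25/14) ≈ 0.2900; Cmin,ss = (399/183)·f/(1−f) ≈ 0.891 μg/mL.
Difference ≈ 1.610 − 0.891 ≈ 0.719 μg/mL.

0.7 μg/mL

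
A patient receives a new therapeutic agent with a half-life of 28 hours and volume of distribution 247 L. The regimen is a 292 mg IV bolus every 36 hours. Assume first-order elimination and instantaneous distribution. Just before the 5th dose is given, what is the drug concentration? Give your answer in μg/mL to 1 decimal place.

0.8 μg/mL

f = (1/2)^(τ/t½) = (1/2)^(36/28) ≈ 0.4102.
C₀ = D/Vd = 292/247 ≈ 1.182 μg/mL.
Before the 5th dose, 4 doses have been given. Superposition: Cmin = C₀·(f + f² + … + f^4).
≈ 1.182 × (0.4102 + 0.1683 + 0.0690 + 0.0283) ≈ 1.182 × 0.6758 ≈ 0.799 μg/mL.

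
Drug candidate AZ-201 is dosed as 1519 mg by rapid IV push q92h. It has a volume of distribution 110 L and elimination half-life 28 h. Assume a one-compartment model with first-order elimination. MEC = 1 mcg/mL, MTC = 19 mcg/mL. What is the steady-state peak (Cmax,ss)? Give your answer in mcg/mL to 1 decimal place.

k = ln2/t½ = ln2/28 ≈ 0.024755 h⁻¹; fraction remaining f = e^(−kτ) = e^(−0.024755×92) ≈ 0.1025.
Accumulation ratio R = 1/(1 − f) ≈ 1/0.8975 ≈ 1.1142.
Single-dose peak C₀ = D/Vd = 1519/110 ≈ 13.809 mcg/mL.
Steady-state peak Cmax,ss = C₀·R ≈ 13.809 × 1.1142 ≈ 15.386 mcg/mL.
Peak 15.4 mcg/mL vs MTC 19 mcg/mL: below toxic threshold.

15.4 mcg/mL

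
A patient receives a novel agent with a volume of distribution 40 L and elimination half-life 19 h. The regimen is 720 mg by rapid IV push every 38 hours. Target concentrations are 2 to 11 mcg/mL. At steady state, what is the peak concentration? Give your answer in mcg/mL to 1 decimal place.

τ = 38 h = 2 half-lives, so f = (1/2)^2 = 0.25.
Accumulation ratio R = 1/(1 − f) = 1/0.75 = 4/3.
Single-dose peak C₀ = D/Vd = 720/40 = 18 mcg/mL.
Steady-state peak Cmax,ss = C₀·R = 18 × 4/3 ≈ 24.000 mcg/mL.
Peak 24.0 mcg/mL vs MTC 11 mcg/mL: exceeds toxic threshold.

24.0 mcg/mL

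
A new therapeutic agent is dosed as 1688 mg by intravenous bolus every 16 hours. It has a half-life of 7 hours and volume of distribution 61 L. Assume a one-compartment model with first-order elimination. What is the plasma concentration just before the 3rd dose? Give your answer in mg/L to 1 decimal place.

f = (1/2)^(τ/t½) = (1/2)^(16/7) ≈ 0.2051.
C₀ = D/Vd = 1688/61 ≈ 27.672 mg/L.
Before the 3rd dose, 2 doses have been given. Superposition: Cmin = C₀·(f + f²).
≈ 27.672 × (0.2051 + 0.0421) ≈ 27.672 × 0.2472 ≈ 6.841 mg/L.

6.8 mg/L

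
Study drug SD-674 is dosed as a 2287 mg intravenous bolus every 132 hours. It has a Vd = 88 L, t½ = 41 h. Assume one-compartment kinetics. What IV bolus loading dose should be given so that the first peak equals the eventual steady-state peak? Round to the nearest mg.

f = (1/2)^(132/41) ≈ 0.107357; accumulation ratio R = 1/(1−f) ≈ 1.12027.
Loading dose to hit Cmax,ss on first dose: D_load = D_maint·R ≈ 2287 × 1.12027 ≈ 2562.06 mg.

2562 mg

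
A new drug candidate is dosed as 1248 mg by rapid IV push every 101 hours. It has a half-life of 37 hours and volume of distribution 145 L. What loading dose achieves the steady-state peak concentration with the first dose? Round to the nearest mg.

f = (1/2)^(101/37) ≈ 0.150754; accumulation ratio R = 1/(1−f) ≈ 1.17752.
Loading dose to hit Cmax,ss on first dose: D_load = D_maint·R ≈ 1248 × 1.17752 ≈ 1469.54 mg.

1470 mg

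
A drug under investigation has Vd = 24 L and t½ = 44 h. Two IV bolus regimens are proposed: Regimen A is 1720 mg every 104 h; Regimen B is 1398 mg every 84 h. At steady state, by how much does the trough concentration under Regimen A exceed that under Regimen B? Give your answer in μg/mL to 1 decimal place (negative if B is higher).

Regimen A: f = (1/2)^(104/44) ≈ 0.1943; Cmin,ss = (1720/24)·f/(1−f) ≈ 17.283 μg/mL.
Regimen B: f = (1/2)^(84/44) ≈ 0.2663; Cmin,ss = (1398/24)·f/(1−f) ≈ 21.142 μg/mL.
Difference ≈ 17.283 − 21.142 ≈ -3.859 μg/mL.

-3.9 μg/mL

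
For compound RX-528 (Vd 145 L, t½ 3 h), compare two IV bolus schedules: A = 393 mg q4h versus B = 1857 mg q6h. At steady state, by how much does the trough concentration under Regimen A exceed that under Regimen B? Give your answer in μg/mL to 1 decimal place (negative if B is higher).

-2.5 μg/mL

Regimen A: f = (1/2)^(4/3) ≈ 0.3969; Cmin,ss = (393/145)·f/(1−f) ≈ 1.784 μg/mL.
Regimen B: f = (1/2)^(6/3) ≈ 0.2500; Cmin,ss = (1857/145)·f/(1−f) ≈ 4.269 μg/mL.
Difference ≈ 1.784 − 4.269 ≈ -2.485 μg/mL.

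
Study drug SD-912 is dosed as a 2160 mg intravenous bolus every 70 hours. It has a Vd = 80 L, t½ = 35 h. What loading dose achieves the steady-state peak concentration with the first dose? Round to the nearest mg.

f = (1/2)^(70/35) ≈ 0.250000; accumulation ratio R = 1/(1−f) ≈ 1.33333.
Loading dose to hit Cmax,ss on first dose: D_load = D_maint·R ≈ 2160 × 1.33333 ≈ 2879.99 mg.

2880 mg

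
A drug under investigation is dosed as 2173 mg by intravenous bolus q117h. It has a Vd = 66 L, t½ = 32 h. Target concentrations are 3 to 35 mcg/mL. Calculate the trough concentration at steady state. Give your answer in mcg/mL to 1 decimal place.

2.8 mcg/mL

Over one 117-h interval, 117/32 ≈ 3.6562 half-lives elapse, leaving f ≈ 0.0793 of each dose.
At steady state, accumulation factor R = 1/(1 − e^(−kτ)) ≈ 1.0861.
Single-dose peak C₀ = D/Vd = 2173/66 ≈ 32.924 mcg/mL.
Steady-state peak Cmax,ss = C₀·R ≈ 32.924 × 1.0861 ≈ 35.759 mcg/mL.
Steady-state trough Cmin,ss = Cmax,ss·f ≈ 35.759 × 0.0793 ≈ 2.836 mcg/mL.
Trough 2.8 mcg/mL vs MEC 3 mcg/mL: subtherapeutic.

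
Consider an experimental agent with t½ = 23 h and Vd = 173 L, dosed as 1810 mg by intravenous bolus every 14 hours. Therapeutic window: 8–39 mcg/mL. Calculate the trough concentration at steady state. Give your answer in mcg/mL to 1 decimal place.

k = ln2/t½ = ln2/23 ≈ 0.030137 h⁻¹; fraction remaining f = e^(−kτ) = e^(−0.030137×14) ≈ 0.6558.
Accumulation ratio R = 1/(1 − f) ≈ 1/0.3442 ≈ 2.9053.
Each bolus raises the concentration by D/Vd = 1810/173 ≈ 10.462 mcg/mL.
Steady-state peak Cmax,ss = C₀·R ≈ 10.462 × 2.9053 ≈ 30.395 mcg/mL.
Steady-state trough Cmin,ss = Cmax,ss·f ≈ 30.395 × 0.6558 ≈ 19.933 mcg/mL.
Trough 19.9 mcg/mL vs MEC 8 mcg/mL: adequate.

19.9 mcg/mL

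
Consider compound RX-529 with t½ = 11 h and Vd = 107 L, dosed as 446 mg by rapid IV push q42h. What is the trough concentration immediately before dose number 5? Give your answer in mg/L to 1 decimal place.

0.3 mg/L

f = (1/2)^(τ/t½) = (1/2)^(42/11) ≈ 0.0709.
C₀ = D/Vd = 446/107 ≈ 4.168 mg/L.
Before the 5th dose, 4 doses have been given. Superposition: Cmin = C₀·(f + f² + … + f^4).
≈ 4.168 × (0.0709 + 0.0050 + 0.0004 + 0.0000) ≈ 4.168 × 0.0763 ≈ 0.318 mg/L.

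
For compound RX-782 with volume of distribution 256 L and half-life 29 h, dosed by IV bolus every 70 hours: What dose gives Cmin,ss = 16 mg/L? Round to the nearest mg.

17730 mg

τ/t½ = 70/29 ≈ 2.4138, so f = (1/2)^(70/29) ≈ 0.187662.
Cmin,ss = (D/Vd)·f/(1−f), so D = Cmin,ss·Vd·(1−f)/f.
D = 16 × 256 × (1−f)/f ≈ 16 × 256 × 4.32873 ≈ 17730.48 mg.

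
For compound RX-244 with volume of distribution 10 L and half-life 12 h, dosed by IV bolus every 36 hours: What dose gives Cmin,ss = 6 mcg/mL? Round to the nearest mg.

420 mg

τ/t½ = 36/12 ≈ 3, so f = (1/2)^(36/12) ≈ 0.125000.
Cmin,ss = (D/Vd)·f/(1−f), so D = Cmin,ss·Vd·(1−f)/f.
D = 6 × 10 × (1−f)/f ≈ 6 × 10 × 7.00000 ≈ 420.00 mg.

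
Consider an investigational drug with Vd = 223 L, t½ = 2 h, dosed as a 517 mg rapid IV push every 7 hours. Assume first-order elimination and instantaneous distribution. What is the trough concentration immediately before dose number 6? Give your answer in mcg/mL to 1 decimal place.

f = (1/2)^(τ/t½) = (1/2)^(7/2) ≈ 0.0884.
C₀ = D/Vd = 517/223 ≈ 2.318 mcg/mL.
Before the 6th dose, 5 doses have been given. Superposition: Cmin = C₀·(f + f² + … + f^5).
≈ 2.318 × (0.0884 + 0.0078 + 0.0007 + 0.0001 + 0.0000) ≈ 2.318 × 0.0970 ≈ 0.225 mcg/mL.

0.2 mcg/mL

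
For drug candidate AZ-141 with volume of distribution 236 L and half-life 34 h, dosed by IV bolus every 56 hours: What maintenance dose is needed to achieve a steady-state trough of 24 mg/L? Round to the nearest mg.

τ/t½ = 56/34 ≈ 1.6471, so f = (1/2)^(56/34) ≈ 0.319290.
Cmin,ss = (D/Vd)·f/(1−f), so D = Cmin,ss·Vd·(1−f)/f.
D = 24 × 236 × (1−f)/f ≈ 24 × 236 × 2.13195 ≈ 12075.36 mg.

12075 mg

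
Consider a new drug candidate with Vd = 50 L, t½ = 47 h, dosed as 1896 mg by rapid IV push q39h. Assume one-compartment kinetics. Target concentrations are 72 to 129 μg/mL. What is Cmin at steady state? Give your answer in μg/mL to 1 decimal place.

Over one 39-h interval, 39/47 ≈ 0.82979 half-lives elapse, leaving f ≈ 0.5626 of each dose.
Accumulation ratio R = 1/(1 − f) ≈ 1/0.4374 ≈ 2.2862.
Each bolus raises the concentration by D/Vd = 1896/50 ≈ 37.920 μg/mL.
Steady-state peak Cmax,ss = C₀·R ≈ 37.920 × 2.2862 ≈ 86.693 μg/mL.
One interval later, Cmin,ss = Cmax,ss·e^(−kτ) ≈ 86.693 × 0.5626 ≈ 48.773 μg/mL.
Trough 48.8 μg/mL vs MEC 72 μg/mL: subtherapeutic.

48.8 μg/mL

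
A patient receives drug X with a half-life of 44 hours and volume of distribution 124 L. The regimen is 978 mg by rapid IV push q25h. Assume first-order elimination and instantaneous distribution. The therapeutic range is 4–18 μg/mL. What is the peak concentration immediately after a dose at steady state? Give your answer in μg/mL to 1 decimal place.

Over one 25-h interval, 25/44 ≈ 0.56818 half-lives elapse, leaving f ≈ 0.6745 of each dose.
Accumulation ratio R = 1/(1 − f) ≈ 1/0.3255 ≈ 3.0722.
Each bolus raises the concentration by D/Vd = 978/124 ≈ 7.887 μg/mL.
Cmax,ss = C₀/(1 − f) ≈ 7.887/0.3255 ≈ 24.230 μg/mL.
Peak 24.2 μg/mL vs MTC 18 μg/mL: exceeds toxic threshold.

24.2 μg/mL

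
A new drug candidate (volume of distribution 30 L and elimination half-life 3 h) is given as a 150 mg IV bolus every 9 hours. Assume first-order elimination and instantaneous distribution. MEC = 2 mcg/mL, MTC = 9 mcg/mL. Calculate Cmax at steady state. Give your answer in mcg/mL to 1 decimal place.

The dosing interval is 3 half-lives, so f = 2^(−3) = 0.125.
Accumulation ratio R = 1/(1 − f) = 1/0.875 = 8/7.
Single-dose peak C₀ = D/Vd = 150/30 = 5 mcg/mL.
Steady-state peak Cmax,ss = C₀·R = 5 × 8/7 ≈ 5.714 mcg/mL.
Peak 5.7 mcg/mL vs MTC 9 mcg/mL: below toxic threshold.

5.7 mcg/mL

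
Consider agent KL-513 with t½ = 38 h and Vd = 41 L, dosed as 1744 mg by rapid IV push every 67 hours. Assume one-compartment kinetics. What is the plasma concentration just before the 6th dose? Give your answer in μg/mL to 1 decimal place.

f = (1/2)^(τ/t½) = (1/2)^(67/38) ≈ 0.2946.
C₀ = D/Vd = 1744/41 ≈ 42.537 μg/mL.
Before the 6th dose, 5 doses have been given. Superposition: Cmin = C₀·(f + f² + … + f^5).
≈ 42.537 × (0.2946 + 0.0868 + 0.0256 + 0.0075 + 0.0022) ≈ 42.537 × 0.4167 ≈ 17.725 μg/mL.

17.7 μg/mL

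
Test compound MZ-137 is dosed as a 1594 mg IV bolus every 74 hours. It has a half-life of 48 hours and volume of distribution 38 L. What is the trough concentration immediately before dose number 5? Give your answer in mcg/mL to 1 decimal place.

21.6 mcg/mL

f = (1/2)^(τ/t½) = (1/2)^(74/48) ≈ 0.3435.
C₀ = D/Vd = 1594/38 ≈ 41.947 mcg/mL.
Before the 5th dose, 4 doses have been given. Superposition: Cmin = C₀·(f + f² + … + f^4).
≈ 41.947 × (0.3435 + 0.1180 + 0.0405 + 0.0139) ≈ 41.947 × 0.5159 ≈ 21.640 mcg/mL.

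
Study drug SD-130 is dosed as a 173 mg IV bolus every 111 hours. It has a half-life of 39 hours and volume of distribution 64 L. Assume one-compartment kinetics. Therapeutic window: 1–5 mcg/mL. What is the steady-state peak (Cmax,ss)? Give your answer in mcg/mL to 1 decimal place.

3.1 mcg/mL

k = ln2/t½ = ln2/39 ≈ 0.017773 h⁻¹; fraction remaining f = e^(−kτ) = e^(−0.017773×111) ≈ 0.1391.
At steady state, accumulation factor R = 1/(1 − e^(−kτ)) ≈ 1.1616.
Single-dose peak C₀ = D/Vd = 173/64 ≈ 2.703 mcg/mL.
Cmax,ss = C₀/(1 − f) ≈ 2.703/0.8609 ≈ 3.140 mcg/mL.
Peak 3.1 mcg/mL vs MTC 5 mcg/mL: below toxic threshold.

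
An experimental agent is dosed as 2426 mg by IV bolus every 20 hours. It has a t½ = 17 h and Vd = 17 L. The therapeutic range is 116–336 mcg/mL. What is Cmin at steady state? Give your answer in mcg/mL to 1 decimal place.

113.2 mcg/mL

k = ln2/t½ = ln2/17 ≈ 0.040773 h⁻¹; fraction remaining f = e^(−kτ) = e^(−0.040773×20) ≈ 0.4424.
Accumulation ratio R = 1/(1 − f) ≈ 1/0.5576 ≈ 1.7934.
Each bolus raises the concentration by D/Vd = 2426/17 ≈ 142.706 mcg/mL.
Steady-state peak Cmax,ss = C₀·R ≈ 142.706 × 1.7934 ≈ 255.929 mcg/mL.
Steady-state trough Cmin,ss = Cmax,ss·f ≈ 255.929 × 0.4424 ≈ 113.223 mcg/mL.
Trough 113.2 mcg/mL vs MEC 116 mcg/mL: subtherapeutic.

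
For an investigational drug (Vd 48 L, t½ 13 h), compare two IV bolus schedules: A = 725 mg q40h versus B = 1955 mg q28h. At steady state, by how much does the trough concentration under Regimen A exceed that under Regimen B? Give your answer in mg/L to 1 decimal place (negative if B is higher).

Regimen A: f = (1/2)^(40/13) ≈ 0.1185; Cmin,ss = (725/48)·f/(1−f) ≈ 2.030 mg/L.
Regimen B: f = (1/2)^(28/13) ≈ 0.2247; Cmin,ss = (1955/48)·f/(1−f) ≈ 11.804 mg/L.
Difference ≈ 2.030 − 11.804 ≈ -9.774 mg/L.

-9.8 mg/L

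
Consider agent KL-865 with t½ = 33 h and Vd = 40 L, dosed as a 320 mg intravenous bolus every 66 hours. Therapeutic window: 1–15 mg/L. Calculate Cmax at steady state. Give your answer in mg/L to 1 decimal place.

τ = 66 h = 2 half-lives, so f = (1/2)^2 = 0.25.
At steady state, R = 1/(1 − 0.25) = 4/3.
Single-dose peak C₀ = D/Vd = 320/40 = 8 mg/L.
Steady-state peak Cmax,ss = C₀·R = 8 × 4/3 ≈ 10.667 mg/L.
Peak 10.7 mg/L vs MTC 15 mg/L: below toxic threshold.

10.7 mg/L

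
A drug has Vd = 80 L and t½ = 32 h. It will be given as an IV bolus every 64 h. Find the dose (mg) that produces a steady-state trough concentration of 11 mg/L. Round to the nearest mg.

τ/t½ = 64/32 ≈ 2, so f = (1/2)^(64/32) ≈ 0.250000.
Cmin,ss = (D/Vd)·f/(1−f), so D = Cmin,ss·Vd·(1−f)/f.
D = 11 × 80 × (1−f)/f ≈ 11 × 80 × 3.00000 ≈ 2640.00 mg.

2640 mg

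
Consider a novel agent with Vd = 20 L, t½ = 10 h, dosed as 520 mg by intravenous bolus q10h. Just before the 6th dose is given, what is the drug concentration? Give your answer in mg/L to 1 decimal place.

25.2 mg/L

f = (1/2)^(τ/t½) = (1/2)^(10/10) ≈ 0.5000.
C₀ = D/Vd = 520/20 ≈ 26.000 mg/L.
Before the 6th dose, 5 doses have been given. Superposition: Cmin = C₀·(f + f² + … + f^5).
≈ 26.000 × (0.5000 + 0.2500 + 0.1250 + 0.0625 + 0.0313) ≈ 26.000 × 0.9688 ≈ 25.189 mg/L.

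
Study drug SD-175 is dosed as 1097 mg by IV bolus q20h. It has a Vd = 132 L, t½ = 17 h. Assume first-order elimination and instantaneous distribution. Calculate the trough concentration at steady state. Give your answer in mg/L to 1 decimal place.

6.6 mg/L

k = ln2/t½ = ln2/17 ≈ 0.040773 h⁻¹; fraction remaining f = e^(−kτ) = e^(−0.040773×20) ≈ 0.4424.
At steady state, accumulation factor R = 1/(1 − e^(−kτ)) ≈ 1.7934.
Single-dose peak C₀ = D/Vd = 1097/132 ≈ 8.311 mg/L.
Steady-state peak Cmax,ss = C₀·R ≈ 8.311 × 1.7934 ≈ 14.905 mg/L.
One interval later, Cmin,ss = Cmax,ss·e^(−kτ) ≈ 14.905 × 0.4424 ≈ 6.594 mg/L.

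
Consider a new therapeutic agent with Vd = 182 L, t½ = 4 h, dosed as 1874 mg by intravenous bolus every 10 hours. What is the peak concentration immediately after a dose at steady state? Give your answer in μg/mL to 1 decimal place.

12.5 μg/mL

Over one 10-h interval, 10/4 ≈ 2.5 half-lives elapse, leaving f ≈ 0.1768 of each dose.
At steady state, accumulation factor R = 1/(1 − e^(−kτ)) ≈ 1.2148.
Single-dose peak C₀ = D/Vd = 1874/182 ≈ 10.297 μg/mL.
Steady-state peak Cmax,ss = C₀·R ≈ 10.297 × 1.2148 ≈ 12.509 μg/mL.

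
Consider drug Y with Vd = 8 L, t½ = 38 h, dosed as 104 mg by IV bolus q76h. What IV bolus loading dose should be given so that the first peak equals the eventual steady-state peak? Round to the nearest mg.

f = (1/2)^(76/38) ≈ 0.250000; accumulation ratio R = 1/(1−f) ≈ 1.33333.
Loading dose to hit Cmax,ss on first dose: D_load = D_maint·R ≈ 104 × 1.33333 ≈ 138.67 mg.

139 mg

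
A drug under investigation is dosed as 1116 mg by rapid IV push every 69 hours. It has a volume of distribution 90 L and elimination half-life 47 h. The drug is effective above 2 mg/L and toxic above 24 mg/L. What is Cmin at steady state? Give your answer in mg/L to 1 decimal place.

τ/t½ = 69/47 ≈ 1.4681, so fraction remaining f = (1/2)^(69/47) ≈ 0.3615.
At steady state, accumulation factor R = 1/(1 − e^(−kτ)) ≈ 1.5662.
Each bolus raises the concentration by D/Vd = 1116/90 ≈ 12.400 mg/L.
Steady-state peak Cmax,ss = C₀·R ≈ 12.400 × 1.5662 ≈ 19.421 mg/L.
Steady-state trough Cmin,ss = Cmax,ss·f ≈ 19.421 × 0.3615 ≈ 7.021 mg/L.
Trough 7.0 mg/L vs MEC 2 mg/L: adequate.

7.0 mg/L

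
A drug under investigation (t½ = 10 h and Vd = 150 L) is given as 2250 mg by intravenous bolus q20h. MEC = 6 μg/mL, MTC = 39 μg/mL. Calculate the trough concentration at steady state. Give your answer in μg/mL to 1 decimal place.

5.0 μg/mL

The dosing interval is 2 half-lives, so f = 2^(−2) = 0.25.
At steady state, R = 1/(1 − 0.25) = 4/3.
Single-dose peak C₀ = D/Vd = 2250/150 = 15 μg/mL.
Steady-state peak Cmax,ss = C₀·R = 15 × 4/3 ≈ 20.000 μg/mL.
Steady-state trough Cmin,ss = Cmax,ss·f ≈ 20.000 × 0.25 ≈ 5.000 μg/mL.
Trough 5.0 μg/mL vs MEC 6 μg/mL: subtherapeutic.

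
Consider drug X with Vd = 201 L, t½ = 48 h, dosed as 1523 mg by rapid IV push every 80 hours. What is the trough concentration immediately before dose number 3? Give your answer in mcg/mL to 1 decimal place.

3.1 mcg/mL

f = (1/2)^(τ/t½) = (1/2)^(80/48) ≈ 0.3150.
C₀ = D/Vd = 1523/201 ≈ 7.577 mcg/mL.
Before the 3rd dose, 2 doses have been given. Superposition: Cmin = C₀·(f + f²).
≈ 7.577 × (0.3150 + 0.0992) ≈ 7.577 × 0.4142 ≈ 3.138 mcg/mL.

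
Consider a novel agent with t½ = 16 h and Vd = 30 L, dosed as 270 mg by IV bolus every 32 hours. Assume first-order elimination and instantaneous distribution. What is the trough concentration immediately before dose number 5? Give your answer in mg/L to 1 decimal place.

f = (1/2)^(τ/t½) = (1/2)^(32/16) ≈ 0.2500.
C₀ = D/Vd = 270/30 ≈ 9.000 mg/L.
Before the 5th dose, 4 doses have been given. Superposition: Cmin = C₀·(f + f² + … + f^4).
≈ 9.000 × (0.2500 + 0.0625 + 0.0156 + 0.0039) ≈ 9.000 × 0.3320 ≈ 2.988 mg/L.

3.0 mg/L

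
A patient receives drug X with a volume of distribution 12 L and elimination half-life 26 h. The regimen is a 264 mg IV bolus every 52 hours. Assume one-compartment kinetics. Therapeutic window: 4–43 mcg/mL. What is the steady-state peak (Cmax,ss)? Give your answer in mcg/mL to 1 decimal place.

τ = 52 h = 2 half-lives, so f = (1/2)^2 = 0.25.
Accumulation ratio R = 1/(1 − f) = 1/0.75 = 4/3.
Single-dose peak C₀ = D/Vd = 264/12 = 22 mcg/mL.
Steady-state peak Cmax,ss = C₀·R = 22 × 4/3 ≈ 29.333 mcg/mL.
Peak 29.3 mcg/mL vs MTC 43 mcg/mL: below toxic threshold.

29.3 mcg/mL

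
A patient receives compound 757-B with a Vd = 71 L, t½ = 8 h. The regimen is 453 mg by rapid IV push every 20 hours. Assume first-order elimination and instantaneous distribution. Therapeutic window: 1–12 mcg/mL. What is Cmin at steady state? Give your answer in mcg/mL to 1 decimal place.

1.4 mcg/mL

τ/t½ = 20/8 ≈ 2.5, so fraction remaining f = (1/2)^(20/8) ≈ 0.1768.
Accumulation ratio R = 1/(1 − f) ≈ 1/0.8232 ≈ 1.2148.
Each bolus raises the concentration by D/Vd = 453/71 ≈ 6.380 mcg/mL.
Steady-state peak Cmax,ss = C₀·R ≈ 6.380 × 1.2148 ≈ 7.750 mcg/mL.
One interval later, Cmin,ss = Cmax,ss·e^(−kτ) ≈ 7.750 × 0.1768 ≈ 1.370 mcg/mL.
Trough 1.4 mcg/mL vs MEC 1 mcg/mL: adequate.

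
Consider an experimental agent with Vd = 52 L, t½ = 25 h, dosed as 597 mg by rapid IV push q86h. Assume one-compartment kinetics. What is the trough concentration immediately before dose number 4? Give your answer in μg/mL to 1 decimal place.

f = (1/2)^(τ/t½) = (1/2)^(86/25) ≈ 0.0921.
C₀ = D/Vd = 597/52 ≈ 11.481 μg/mL.
Before the 4th dose, 3 doses have been given. Superposition: Cmin = C₀·(f + f² + … + f^3).
≈ 11.481 × (0.0921 + 0.0085 + 0.0008) ≈ 11.481 × 0.1014 ≈ 1.164 μg/mL.

1.2 μg/mL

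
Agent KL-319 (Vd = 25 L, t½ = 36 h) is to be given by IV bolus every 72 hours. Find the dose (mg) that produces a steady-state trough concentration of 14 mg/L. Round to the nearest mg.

1050 mg

τ/t½ = 72/36 ≈ 2, so f = (1/2)^(72/36) ≈ 0.250000.
Cmin,ss = (D/Vd)·f/(1−f), so D = Cmin,ss·Vd·(1−f)/f.
D = 14 × 25 × (1−f)/f ≈ 14 × 25 × 3.00000 ≈ 1050.00 mg.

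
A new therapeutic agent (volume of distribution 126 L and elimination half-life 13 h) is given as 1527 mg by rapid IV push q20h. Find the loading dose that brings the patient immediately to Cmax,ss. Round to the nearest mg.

2329 mg

f = (1/2)^(20/13) ≈ 0.344252; accumulation ratio R = 1/(1−f) ≈ 1.52498.
Loading dose to hit Cmax,ss on first dose: D_load = D_maint·R ≈ 1527 × 1.52498 ≈ 2328.64 mg.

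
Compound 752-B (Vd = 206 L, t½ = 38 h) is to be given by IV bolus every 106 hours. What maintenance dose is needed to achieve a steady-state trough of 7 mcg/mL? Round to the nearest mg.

8528 mg

τ/t½ = 106/38 ≈ 2.7895, so f = (1/2)^(106/38) ≈ 0.144639.
Cmin,ss = (D/Vd)·f/(1−f), so D = Cmin,ss·Vd·(1−f)/f.
D = 7 × 206 × (1−f)/f ≈ 7 × 206 × 5.91376 ≈ 8527.64 mg.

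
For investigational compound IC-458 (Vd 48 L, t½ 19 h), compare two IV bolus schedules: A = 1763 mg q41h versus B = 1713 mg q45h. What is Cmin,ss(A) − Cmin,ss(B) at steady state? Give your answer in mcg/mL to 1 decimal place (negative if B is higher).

2.0 mcg/mL

Regimen A: f = (1/2)^(41/19) ≈ 0.2241; Cmin,ss = (1763/48)·f/(1−f) ≈ 10.608 mcg/mL.
Regimen B: f = (1/2)^(45/19) ≈ 0.1937; Cmin,ss = (1713/48)·f/(1−f) ≈ 8.573 mcg/mL.
Difference ≈ 10.608 − 8.573 ≈ 2.035 mcg/mL.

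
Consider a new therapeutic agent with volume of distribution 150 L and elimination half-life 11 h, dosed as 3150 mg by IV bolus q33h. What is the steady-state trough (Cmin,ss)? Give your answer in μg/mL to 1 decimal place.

τ = 33 h = 3 half-lives, so f = (1/2)^3 = 0.125.
At steady state, R = 1/(1 − 0.125) = 8/7.
Single-dose peak C₀ = D/Vd = 3150/150 = 21 μg/mL.
Steady-state peak Cmax,ss = C₀·R = 21 × 8/7 ≈ 24.000 μg/mL.
Steady-state trough Cmin,ss = Cmax,ss·f ≈ 24.000 × 0.125 ≈ 3.000 μg/mL.

3.0 μg/mL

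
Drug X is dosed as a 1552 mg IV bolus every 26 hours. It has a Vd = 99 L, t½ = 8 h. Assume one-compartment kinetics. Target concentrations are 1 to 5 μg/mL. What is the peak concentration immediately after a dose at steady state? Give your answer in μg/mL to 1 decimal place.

k = ln2/t½ = ln2/8 ≈ 0.086643 h⁻¹; fraction remaining f = e^(−kτ) = e^(−0.086643×26) ≈ 0.1051.
At steady state, accumulation factor R = 1/(1 − e^(−kτ)) ≈ 1.1174.
Each bolus raises the concentration by D/Vd = 1552/99 ≈ 15.677 μg/mL.
Cmax,ss = C₀/(1 − f) ≈ 15.677/0.8949 ≈ 17.518 μg/mL.
Peak 17.5 μg/mL vs MTC 5 μg/mL: exceeds toxic threshold.

17.5 μg/mL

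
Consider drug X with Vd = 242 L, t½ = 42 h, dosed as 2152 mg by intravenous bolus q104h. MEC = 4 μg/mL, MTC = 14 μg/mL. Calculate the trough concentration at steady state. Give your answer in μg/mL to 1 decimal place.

1.9 μg/mL

k = ln2/t½ = ln2/42 ≈ 0.016504 h⁻¹; fraction remaining f = e^(−kτ) = e^(−0.016504×104) ≈ 0.1797.
Accumulation ratio R = 1/(1 − f) ≈ 1/0.8203 ≈ 1.2191.
Single-dose peak C₀ = D/Vd = 2152/242 ≈ 8.893 μg/mL.
Steady-state peak Cmax,ss = C₀·R ≈ 8.893 × 1.2191 ≈ 10.841 μg/mL.
One interval later, Cmin,ss = Cmax,ss·e^(−kτ) ≈ 10.841 × 0.1797 ≈ 1.948 μg/mL.
Trough 1.9 μg/mL vs MEC 4 μg/mL: subtherapeutic.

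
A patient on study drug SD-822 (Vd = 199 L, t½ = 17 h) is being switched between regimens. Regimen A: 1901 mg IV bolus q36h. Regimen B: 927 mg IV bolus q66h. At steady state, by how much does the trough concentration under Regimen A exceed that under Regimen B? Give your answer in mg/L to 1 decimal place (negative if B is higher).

2.5 mg/L

Regimen A: f = (1/2)^(36/17) ≈ 0.2304; Cmin,ss = (1901/199)·f/(1−f) ≈ 2.860 mg/L.
Regimen B: f = (1/2)^(66/17) ≈ 0.0678; Cmin,ss = (927/199)·f/(1−f) ≈ 0.339 mg/L.
Difference ≈ 2.860 − 0.339 ≈ 2.521 mg/L.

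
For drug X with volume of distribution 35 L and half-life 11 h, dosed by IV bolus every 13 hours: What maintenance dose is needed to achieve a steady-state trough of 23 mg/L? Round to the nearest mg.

1021 mg

τ/t½ = 13/11 ≈ 1.1818, so f = (1/2)^(13/11) ≈ 0.440796.
Cmin,ss = (D/Vd)·f/(1−f), so D = Cmin,ss·Vd·(1−f)/f.
D = 23 × 35 × (1−f)/f ≈ 23 × 35 × 1.26862 ≈ 1021.24 mg.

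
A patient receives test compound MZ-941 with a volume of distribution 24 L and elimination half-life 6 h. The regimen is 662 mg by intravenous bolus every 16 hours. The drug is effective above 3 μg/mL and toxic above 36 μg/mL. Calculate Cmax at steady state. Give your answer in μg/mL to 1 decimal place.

Over one 16-h interval, 16/6 ≈ 2.6667 half-lives elapse, leaving f ≈ 0.1575 of each dose.
Accumulation ratio R = 1/(1 − f) ≈ 1/0.8425 ≈ 1.1869.
Single-dose peak C₀ = D/Vd = 662/24 ≈ 27.583 μg/mL.
Cmax,ss = C₀/(1 − f) ≈ 27.583/0.8425 ≈ 32.739 μg/mL.
Peak 32.7 μg/mL vs MTC 36 μg/mL: below toxic threshold.

32.7 μg/mL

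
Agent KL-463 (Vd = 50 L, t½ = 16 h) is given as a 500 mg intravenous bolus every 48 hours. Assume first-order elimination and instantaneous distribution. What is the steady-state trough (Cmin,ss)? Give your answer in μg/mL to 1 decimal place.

τ = 48 h = 3 half-lives, so f = (1/2)^3 = 0.125.
Accumulation ratio R = 1/(1 − f) = 1/0.875 = 8/7.
Single-dose peak C₀ = D/Vd = 500/50 = 10 μg/mL.
Steady-state peak Cmax,ss = C₀·R = 10 × 8/7 ≈ 11.429 μg/mL.
Steady-state trough Cmin,ss = Cmax,ss·f ≈ 11.429 × 0.125 ≈ 1.429 μg/mL.

1.4 μg/mL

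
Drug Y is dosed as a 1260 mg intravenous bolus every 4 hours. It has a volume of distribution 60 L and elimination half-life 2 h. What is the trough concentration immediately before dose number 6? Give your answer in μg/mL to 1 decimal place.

f = (1/2)^(τ/t½) = (1/2)^(4/2) ≈ 0.2500.
C₀ = D/Vd = 1260/60 ≈ 21.000 μg/mL.
Before the 6th dose, 5 doses have been given. Superposition: Cmin = C₀·(f + f² + … + f^5).
≈ 21.000 × (0.2500 + 0.0625 + 0.0156 + 0.0039 + 0.0010) ≈ 21.000 × 0.3330 ≈ 6.993 μg/mL.

7.0 μg/mL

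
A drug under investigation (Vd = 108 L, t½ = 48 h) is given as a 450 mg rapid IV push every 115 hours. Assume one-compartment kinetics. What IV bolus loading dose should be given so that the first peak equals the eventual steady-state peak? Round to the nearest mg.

556 mg

f = (1/2)^(115/48) ≈ 0.190013; accumulation ratio R = 1/(1−f) ≈ 1.23459.
Loading dose to hit Cmax,ss on first dose: D_load = D_maint·R ≈ 450 × 1.23459 ≈ 555.57 mg.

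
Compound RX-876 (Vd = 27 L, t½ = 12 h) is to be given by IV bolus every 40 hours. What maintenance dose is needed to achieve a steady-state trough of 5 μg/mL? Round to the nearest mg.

1226 mg

τ/t½ = 40/12 ≈ 3.3333, so f = (1/2)^(40/12) ≈ 0.099213.
Cmin,ss = (D/Vd)·f/(1−f), so D = Cmin,ss·Vd·(1−f)/f.
D = 5 × 27 × (1−f)/f ≈ 5 × 27 × 9.07932 ≈ 1225.71 mg.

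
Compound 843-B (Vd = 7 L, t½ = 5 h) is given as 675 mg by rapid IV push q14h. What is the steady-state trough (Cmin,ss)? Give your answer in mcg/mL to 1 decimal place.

16.2 mcg/mL

Over one 14-h interval, 14/5 ≈ 2.8 half-lives elapse, leaving f ≈ 0.1436 of each dose.
Accumulation ratio R = 1/(1 − f) ≈ 1/0.8564 ≈ 1.1677.
Single-dose peak C₀ = D/Vd = 675/7 ≈ 96.429 mcg/mL.
Steady-state peak Cmax,ss = C₀·R ≈ 96.429 × 1.1677 ≈ 112.600 mcg/mL.
One interval later, Cmin,ss = Cmax,ss·e^(−kτ) ≈ 112.600 × 0.1436 ≈ 16.169 mcg/mL.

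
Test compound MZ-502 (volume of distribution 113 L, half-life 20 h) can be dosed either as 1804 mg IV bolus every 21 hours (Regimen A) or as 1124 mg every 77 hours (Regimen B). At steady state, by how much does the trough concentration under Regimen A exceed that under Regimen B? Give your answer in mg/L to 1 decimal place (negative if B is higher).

Regimen A: f = (1/2)^(21/20) ≈ 0.4830; Cmin,ss = (1804/113)·f/(1−f) ≈ 14.915 mg/L.
Regimen B: f = (1/2)^(77/20) ≈ 0.0693; Cmin,ss = (1124/113)·f/(1−f) ≈ 0.741 mg/L.
Difference ≈ 14.915 − 0.741 ≈ 14.174 mg/L.

14.2 mg/L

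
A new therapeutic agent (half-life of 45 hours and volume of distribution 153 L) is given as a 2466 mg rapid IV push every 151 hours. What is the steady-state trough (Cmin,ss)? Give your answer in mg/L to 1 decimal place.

1.7 mg/L

τ/t½ = 151/45 ≈ 3.3556, so fraction remaining f = (1/2)^(151/45) ≈ 0.0977.
Accumulation ratio R = 1/(1 − f) ≈ 1/0.9023 ≈ 1.1083.
Each bolus raises the concentration by D/Vd = 2466/153 ≈ 16.118 mg/L.
Steady-state peak Cmax,ss = C₀·R ≈ 16.118 × 1.1083 ≈ 17.864 mg/L.
One interval later, Cmin,ss = Cmax,ss·e^(−kτ) ≈ 17.864 × 0.0977 ≈ 1.745 mg/L.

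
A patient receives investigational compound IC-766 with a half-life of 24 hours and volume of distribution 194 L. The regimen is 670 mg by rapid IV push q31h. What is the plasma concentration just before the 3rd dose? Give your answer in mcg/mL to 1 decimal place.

f = (1/2)^(τ/t½) = (1/2)^(31/24) ≈ 0.4085.
C₀ = D/Vd = 670/194 ≈ 3.454 mcg/mL.
Before the 3rd dose, 2 doses have been given. Superposition: Cmin = C₀·(f + f²).
≈ 3.454 × (0.4085 + 0.1669) ≈ 3.454 × 0.5754 ≈ 1.987 mcg/mL.

2.0 mcg/mL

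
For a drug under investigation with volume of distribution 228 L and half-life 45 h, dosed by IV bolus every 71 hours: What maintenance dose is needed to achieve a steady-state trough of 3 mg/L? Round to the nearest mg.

1358 mg

τ/t½ = 71/45 ≈ 1.5778, so f = (1/2)^(71/45) ≈ 0.334997.
Cmin,ss = (D/Vd)·f/(1−f), so D = Cmin,ss·Vd·(1−f)/f.
D = 3 × 228 × (1−f)/f ≈ 3 × 228 × 1.98510 ≈ 1357.81 mg.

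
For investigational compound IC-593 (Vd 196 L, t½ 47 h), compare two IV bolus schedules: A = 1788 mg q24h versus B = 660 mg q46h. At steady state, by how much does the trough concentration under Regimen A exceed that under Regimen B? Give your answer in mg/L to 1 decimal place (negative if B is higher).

18.0 mg/L

Regimen A: f = (1/2)^(24/47) ≈ 0.7019; Cmin,ss = (1788/196)·f/(1−f) ≈ 21.480 mg/L.
Regimen B: f = (1/2)^(46/47) ≈ 0.5074; Cmin,ss = (660/196)·f/(1−f) ≈ 3.469 mg/L.
Difference ≈ 21.480 − 3.469 ≈ 18.011 mg/L.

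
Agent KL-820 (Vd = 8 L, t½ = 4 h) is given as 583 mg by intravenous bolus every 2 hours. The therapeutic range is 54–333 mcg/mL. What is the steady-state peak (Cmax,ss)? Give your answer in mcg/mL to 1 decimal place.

248.8 mcg/mL

k = ln2/t½ = ln2/4 ≈ 0.173287 h⁻¹; fraction remaining f = e^(−kτ) = e^(−0.173287×2) ≈ 0.7071.
At steady state, accumulation factor R = 1/(1 − e^(−kτ)) ≈ 3.4141.
Single-dose peak C₀ = D/Vd = 583/8 ≈ 72.875 mcg/mL.
Steady-state peak Cmax,ss = C₀·R ≈ 72.875 × 3.4141 ≈ 248.803 mcg/mL.
Peak 248.8 mcg/mL vs MTC 333 mcg/mL: below toxic threshold.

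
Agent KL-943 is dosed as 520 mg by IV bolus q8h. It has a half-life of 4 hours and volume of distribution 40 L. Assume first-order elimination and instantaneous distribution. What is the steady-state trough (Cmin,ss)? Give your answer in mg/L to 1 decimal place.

The dosing interval is 2 half-lives, so f = 2^(−2) = 0.25.
Accumulation ratio R = 1/(1 − f) = 1/0.75 = 4/3.
Single-dose peak C₀ = D/Vd = 520/40 = 13 mg/L.
Steady-state peak Cmax,ss = C₀·R = 13 × 4/3 ≈ 17.333 mg/L.
Steady-state trough Cmin,ss = Cmax,ss·f ≈ 17.333 × 0.25 ≈ 4.333 mg/L.

4.3 mg/L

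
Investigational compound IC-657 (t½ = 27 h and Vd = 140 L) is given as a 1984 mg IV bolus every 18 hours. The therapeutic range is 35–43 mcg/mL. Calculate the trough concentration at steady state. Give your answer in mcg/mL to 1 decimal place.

τ/t½ = 18/27 ≈ 0.66667, so fraction remaining f = (1/2)^(18/27) ≈ 0.6300.
Accumulation ratio R = 1/(1 − f) ≈ 1/0.3700 ≈ 2.7027.
Single-dose peak C₀ = D/Vd = 1984/140 ≈ 14.171 mcg/mL.
Steady-state peak Cmax,ss = C₀·R ≈ 14.171 × 2.7027 ≈ 38.300 mcg/mL.
One interval later, Cmin,ss = Cmax,ss·e^(−kτ) ≈ 38.300 × 0.6300 ≈ 24.129 mcg/mL.
Trough 24.1 mcg/mL vs MEC 35 mcg/mL: subtherapeutic.

24.1 mcg/mL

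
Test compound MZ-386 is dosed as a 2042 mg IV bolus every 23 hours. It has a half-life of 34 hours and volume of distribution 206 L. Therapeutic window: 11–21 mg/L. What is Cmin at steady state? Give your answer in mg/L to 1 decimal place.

16.6 mg/L

k = ln2/t½ = ln2/34 ≈ 0.020387 h⁻¹; fraction remaining f = e^(−kτ) = e^(−0.020387×23) ≈ 0.6257.
Single-dose peak C₀ = D/Vd = 2042/206 ≈ 9.913 mg/L.
Steady-state trough Cmin,ss = C₀·f/(1−f) ≈ 9.913 × 0.6257/0.3743 ≈ 16.571 mg/L.
Trough 16.6 mg/L vs MEC 11 mg/L: adequate.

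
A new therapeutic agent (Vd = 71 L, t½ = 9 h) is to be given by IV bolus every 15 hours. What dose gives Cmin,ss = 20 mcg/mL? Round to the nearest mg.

3088 mg

τ/t½ = 15/9 ≈ 1.6667, so f = (1/2)^(15/9) ≈ 0.314980.
Cmin,ss = (D/Vd)·f/(1−f), so D = Cmin,ss·Vd·(1−f)/f.
D = 20 × 71 × (1−f)/f ≈ 20 × 71 × 2.17480 ≈ 3088.22 mg.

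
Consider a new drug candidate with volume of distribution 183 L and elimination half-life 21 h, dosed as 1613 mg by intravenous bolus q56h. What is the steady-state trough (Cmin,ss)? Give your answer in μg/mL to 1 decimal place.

τ/t½ = 56/21 ≈ 2.6667, so fraction remaining f = (1/2)^(56/21) ≈ 0.1575.
Each bolus raises the concentration by D/Vd = 1613/183 ≈ 8.814 μg/mL.
Steady-state trough Cmin,ss = C₀·f/(1−f) ≈ 8.814 × 0.1575/0.8425 ≈ 1.648 μg/mL.

1.6 μg/mL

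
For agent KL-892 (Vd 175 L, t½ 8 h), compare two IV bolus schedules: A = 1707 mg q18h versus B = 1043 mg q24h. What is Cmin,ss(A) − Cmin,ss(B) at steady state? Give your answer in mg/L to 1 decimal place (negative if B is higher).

1.7 mg/L

Regimen A: f = (1/2)^(18/8) ≈ 0.2102; Cmin,ss = (1707/175)·f/(1−f) ≈ 2.596 mg/L.
Regimen B: f = (1/2)^(24/8) ≈ 0.1250; Cmin,ss = (1043/175)·f/(1−f) ≈ 0.851 mg/L.
Difference ≈ 2.596 − 0.851 ≈ 1.745 mg/L.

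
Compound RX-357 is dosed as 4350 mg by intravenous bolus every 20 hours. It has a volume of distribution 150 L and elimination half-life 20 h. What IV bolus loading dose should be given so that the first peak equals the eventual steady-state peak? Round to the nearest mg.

8700 mg

f = (1/2)^(20/20) ≈ 0.500000; accumulation ratio R = 1/(1−f) ≈ 2.00000.
Loading dose to hit Cmax,ss on first dose: D_load = D_maint·R ≈ 4350 × 2.00000 ≈ 8700.00 mg.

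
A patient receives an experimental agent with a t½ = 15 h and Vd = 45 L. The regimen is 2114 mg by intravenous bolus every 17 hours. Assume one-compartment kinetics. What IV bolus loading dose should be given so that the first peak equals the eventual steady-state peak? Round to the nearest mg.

3885 mg

f = (1/2)^(17/15) ≈ 0.455861; accumulation ratio R = 1/(1−f) ≈ 1.83777.
Loading dose to hit Cmax,ss on first dose: D_load = D_maint·R ≈ 2114 × 1.83777 ≈ 3885.05 mg.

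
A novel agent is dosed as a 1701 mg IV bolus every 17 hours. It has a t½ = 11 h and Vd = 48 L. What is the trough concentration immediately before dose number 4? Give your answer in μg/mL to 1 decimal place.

17.7 μg/mL

f = (1/2)^(τ/t½) = (1/2)^(17/11) ≈ 0.3426.
C₀ = D/Vd = 1701/48 ≈ 35.438 μg/mL.
Before the 4th dose, 3 doses have been given. Superposition: Cmin = C₀·(f + f² + … + f^3).
≈ 35.438 × (0.3426 + 0.1174 + 0.0402) ≈ 35.438 × 0.5002 ≈ 17.726 μg/mL.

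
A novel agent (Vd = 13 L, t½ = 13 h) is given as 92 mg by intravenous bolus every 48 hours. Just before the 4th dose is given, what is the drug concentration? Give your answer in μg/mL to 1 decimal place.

f = (1/2)^(τ/t½) = (1/2)^(48/13) ≈ 0.0774.
C₀ = D/Vd = 92/13 ≈ 7.077 μg/mL.
Before the 4th dose, 3 doses have been given. Superposition: Cmin = C₀·(f + f² + … + f^3).
≈ 7.077 × (0.0774 + 0.0060 + 0.0005) ≈ 7.077 × 0.0839 ≈ 0.594 μg/mL.

0.6 μg/mL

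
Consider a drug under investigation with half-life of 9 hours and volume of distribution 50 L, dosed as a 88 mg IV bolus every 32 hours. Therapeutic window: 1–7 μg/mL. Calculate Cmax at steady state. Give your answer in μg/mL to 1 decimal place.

τ/t½ = 32/9 ≈ 3.5556, so fraction remaining f = (1/2)^(32/9) ≈ 0.0850.
Accumulation ratio R = 1/(1 − f) ≈ 1/0.9150 ≈ 1.0929.
Single-dose peak C₀ = D/Vd = 88/50 ≈ 1.760 μg/mL.
Steady-state peak Cmax,ss = C₀·R ≈ 1.760 × 1.0929 ≈ 1.924 μg/mL.
Peak 1.9 μg/mL vs MTC 7 μg/mL: below toxic threshold.

1.9 μg/mL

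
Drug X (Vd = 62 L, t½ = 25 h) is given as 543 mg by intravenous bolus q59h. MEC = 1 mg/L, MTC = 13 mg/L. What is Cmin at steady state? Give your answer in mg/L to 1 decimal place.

Over one 59-h interval, 59/25 ≈ 2.36 half-lives elapse, leaving f ≈ 0.1948 of each dose.
Accumulation ratio R = 1/(1 − f) ≈ 1/0.8052 ≈ 1.2419.
Single-dose peak C₀ = D/Vd = 543/62 ≈ 8.758 mg/L.
Steady-state peak Cmax,ss = C₀·R ≈ 8.758 × 1.2419 ≈ 10.877 mg/L.
Steady-state trough Cmin,ss = Cmax,ss·f ≈ 10.877 × 0.1948 ≈ 2.119 mg/L.
Trough 2.1 mg/L vs MEC 1 mg/L: adequate.

2.1 mg/L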